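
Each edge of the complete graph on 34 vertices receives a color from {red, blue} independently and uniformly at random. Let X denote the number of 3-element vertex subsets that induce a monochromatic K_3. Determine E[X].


Let X = Σ_S X_S over the C(34, 3) = 5984 subsets S of size 3, where X_S = 1 if the K_3 on S is monochromatic.
For a fixed S, the K_3 on S has C(3, 2) = 3 edges. P[all 3 edges red] = (1/2)^3, and likewise for blue, so P[monochromatic] = 2·(1/2)^3 = 2^{1 − 3} = 1/4.
By linearity of expectation: E[X] = C(34, 3) · 2^{1 − 3} = 5984 · 1/4 = 1496.
Numerically: E[X] ≈ 1496.0000.

E[X] = C(34,3)·2^(1−C(3,2)) = 1496 ≈ 1496.0000.


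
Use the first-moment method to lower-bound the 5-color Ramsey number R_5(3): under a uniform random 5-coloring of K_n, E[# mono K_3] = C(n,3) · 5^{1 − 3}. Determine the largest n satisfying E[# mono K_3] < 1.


We need C(n, 3) · 5^{1 − 3} < 1, i.e. C(n, 3) < 5^{3 − 1} = 25.
Check values of n near the boundary:
  n = 3: C(3, 3) = 1; 1 < 25? YES
  n = 4: C(4, 3) = 4; 4 < 25? YES
  n = 5: C(5, 3) = 10; 10 < 25? YES
  n = 6: C(6, 3) = 20; 20 < 25? YES
  n = 7: C(7, 3) = 35; 35 < 25? NO
The largest n with C(n, 3) < 25 is n = 6 (where E[X] = 4/5 ≈ 0.8000). Hence R_5(3) > 6, i.e. R_5(3) ≥ 7.

Largest n = 6; hence R_5(3) > 6.


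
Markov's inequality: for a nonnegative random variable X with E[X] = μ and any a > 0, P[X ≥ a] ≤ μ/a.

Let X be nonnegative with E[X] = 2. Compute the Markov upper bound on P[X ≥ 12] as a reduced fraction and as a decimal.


μ = E[X] = 2, a = 12.
Markov: P[X ≥ 12] ≤ μ/a = (2)/12 = 1/6.
Numerically: ≈ 0.166667.
(Since a = 12 > μ = 2.000000, the bound 1/6 is < 1 and informative.)

P[X ≥ 12] ≤ 1/6 ≈ 0.166667.


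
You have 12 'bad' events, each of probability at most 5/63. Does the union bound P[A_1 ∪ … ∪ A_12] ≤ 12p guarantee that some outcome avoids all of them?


Union bound: P[∪_{i=1}^{12} A_i] ≤ Σ_i P[A_i] ≤ 12·p = 12·(5/63) = 20/21.
Numerically: 20/21 ≈ 0.9523810.
Is 20/21 < 1? YES.
Since P[∪ A_i] ≤ 20/21 < 1, the complement has P[∩ A_i^c] ≥ 1 − 20/21 = 1/21 > 0, so some outcome avoids every A_i.

12·p = 20/21 ≈ 0.9523810; existence CERTIFIED by the union bound.


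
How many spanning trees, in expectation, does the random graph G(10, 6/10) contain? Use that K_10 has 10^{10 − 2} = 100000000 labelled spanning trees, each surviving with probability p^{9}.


K_10 has 10^{10 − 2} = 100000000 labelled spanning trees.
For each such spanning tree H, let X_H = 1 if all 9 edges of H are present in G. Then P[X_H = 1] = p^{9} = (3/5)^{9} = 19683/1953125.
Summing the indicators: E[X] = Σ_H E[X_H] = 100000000 · p^{9} = 100000000 · 19683/1953125 = 5038848/5.
Numerically: E[X] ≈ 1.0078e+06.

E[X] = 100000000 · (3/5)^{9} = 5038848/5 ≈ 1.0078e+06.


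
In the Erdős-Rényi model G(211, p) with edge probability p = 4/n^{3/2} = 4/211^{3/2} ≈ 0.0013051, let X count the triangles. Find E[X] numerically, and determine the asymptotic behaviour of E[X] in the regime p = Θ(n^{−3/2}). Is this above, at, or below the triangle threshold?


Number of potential triangles: C(211, 3) = 1543465.
Each occurs with probability p³ ≈ (0.0013051)³ ≈ 2.2228437e-09.
By linearity: E[X] = C(211, 3)·p³ ≈ 1543465 · 2.2228437e-09 ≈ 0.00343.
Since α = 3/2 > 1, p = c/n^{3/2} = o(1/n) is below the triangle threshold p ~ 1/n. Asymptotically E[X] ~ (c³/6)·n^{3(1−α)} = (4³/6)·n^{-1.5} → 0, so by Markov's inequality G has no triangles w.h.p.

E[X] ≈ 0.00343; in regime p = Θ(1/n^{3/2}) E[X] tends to 0 (below the triangle threshold p ~ 1/n).


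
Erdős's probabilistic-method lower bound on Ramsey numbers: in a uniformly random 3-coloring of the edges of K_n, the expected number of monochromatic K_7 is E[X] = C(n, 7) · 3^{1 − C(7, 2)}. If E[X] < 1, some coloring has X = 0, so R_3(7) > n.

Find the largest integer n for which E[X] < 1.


We need C(n, 7) · 3^{1 − 21} < 1, i.e. C(n, 7) < 3^{21 − 1} = 3486784401.
Check values of n near the boundary:
  n = 77: C(77, 7) = 2404808340; 2404808340 < 3486784401? YES
  n = 78: C(78, 7) = 2641902120; 2641902120 < 3486784401? YES
  n = 79: C(79, 7) = 2898753715; 2898753715 < 3486784401? YES
  n = 80: C(80, 7) = 3176716400; 3176716400 < 3486784401? YES
  n = 81: C(81, 7) = 3477216600; 3477216600 < 3486784401? YES
  n = 82: C(82, 7) = 3801756816; 3801756816 < 3486784401? NO
  n = 83: C(83, 7) = 4151918628; 4151918628 < 3486784401? NO
  n = 84: C(84, 7) = 4529365776; 4529365776 < 3486784401? NO
The largest n with C(n, 7) < 3486784401 is n = 81 (where E[X] = 42928600/43046721 ≈ 0.99726). Hence R_3(7) > 81, i.e. R_3(7) ≥ 82.

Largest n = 81; hence R_3(7) > 81.


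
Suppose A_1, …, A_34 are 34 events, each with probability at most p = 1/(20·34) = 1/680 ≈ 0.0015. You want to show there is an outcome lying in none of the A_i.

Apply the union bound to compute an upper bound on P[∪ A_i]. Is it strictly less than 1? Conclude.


Union bound: P[∪_{i=1}^{34} A_i] ≤ Σ_i P[A_i] ≤ 34·p = 34·(1/680) = 1/20.
Numerically: 1/20 ≈ 0.0500.
Is 1/20 < 1? YES.
Since P[∪ A_i] ≤ 1/20 < 1, the complement has P[∩ A_i^c] ≥ 1 − 1/20 = 19/20 > 0, so some outcome avoids every A_i.

34·p = 1/20 ≈ 0.0500; existence CERTIFIED by the union bound.


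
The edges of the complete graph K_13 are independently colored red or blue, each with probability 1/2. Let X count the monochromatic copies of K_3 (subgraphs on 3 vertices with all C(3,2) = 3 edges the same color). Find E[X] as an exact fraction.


Let X = Σ_S X_S over the C(13, 3) = 286 subsets S of size 3, where X_S = 1 if the K_3 on S is monochromatic.
For a fixed S, the K_3 on S has C(3, 2) = 3 edges. P[all 3 edges red] = (1/2)^3, and likewise for blue, so P[monochromatic] = 2·(1/2)^3 = 2^{1 − 3} = 1/4.
Summing: E[X] = C(13, 3) · 2^{1 − 3} = 286 · 1/4 = 143/2.
Numerically: E[X] ≈ 71.50000.

E[X] = C(13,3)·2^(1−C(3,2)) = 143/2 ≈ 71.50000.


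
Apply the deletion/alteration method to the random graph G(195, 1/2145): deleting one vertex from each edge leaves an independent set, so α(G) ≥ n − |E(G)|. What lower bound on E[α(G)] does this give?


E[|E(G)|] = C(195, 2)·p = 18915 · (1/2145) = 97/11.
E[α(G)] ≥ n − E[|E(G)|] = 195 − 97/11 = 2048/11.
Numerically: ≈ 186.1818.
(This is only a lower bound; the true E[α(G)] may be larger.)

E[α(G)] ≥ 2048/11 ≈ 186.1818.


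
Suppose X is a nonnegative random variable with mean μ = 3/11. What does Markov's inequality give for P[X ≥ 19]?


μ = E[X] = 3/11, a = 19.
Markov: P[X ≥ 19] ≤ μ/a = (3/11)/19 = 3/209.
Numerically: ≈ 0.01435.
(Since a = 19 > μ = 0.27273, the bound 3/209 is < 1 and informative.)

P[X ≥ 19] ≤ 3/209 ≈ 0.01435.


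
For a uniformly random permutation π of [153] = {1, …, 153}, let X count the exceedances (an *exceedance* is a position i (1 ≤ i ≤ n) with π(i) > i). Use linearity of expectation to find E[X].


Write X = Σ_{i=1}^{153} X_i, where X_i = 1_{π(i) > i}.
For each fixed i, π(i) is uniform over {1, …, 153} (marginal of a uniform permutation), so P[π(i) > i] = (n − i)/n. Summing: Σ_{i=1}^{153} (n − i)/n = (0 + 1 + … + 152)/153 = 153(153 − 1)/(2·153) = (153 − 1)/2.
Hence E[X] = Σ_{i=1}^{153} (153 − i)/153 = 76 ≈ 76.000.

E[X] = 76 = 76.000.


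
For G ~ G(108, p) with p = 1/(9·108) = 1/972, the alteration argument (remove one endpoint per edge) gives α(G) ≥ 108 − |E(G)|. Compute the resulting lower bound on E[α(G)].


E[|E(G)|] = C(108, 2)·p = 5778 · (1/972) = 107/18.
E[α(G)] ≥ n − E[|E(G)|] = 108 − 107/18 = 1837/18.
Numerically: ≈ 102.05556.
(This is only a lower bound; the true E[α(G)] may be larger.)

E[α(G)] ≥ 1837/18 ≈ 102.05556.


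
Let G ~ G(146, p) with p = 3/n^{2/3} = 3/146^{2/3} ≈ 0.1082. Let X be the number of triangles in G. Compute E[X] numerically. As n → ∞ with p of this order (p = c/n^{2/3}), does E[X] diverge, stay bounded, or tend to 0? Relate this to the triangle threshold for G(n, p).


Number of potential triangles: C(146, 3) = 508080.
Each occurs with probability p³ ≈ (0.1082)³ ≈ 1.2666542e-03.
By linearity: E[X] = C(146, 3)·p³ ≈ 508080 · 1.2666542e-03 ≈ 643.56164.
Since α = 2/3 < 1, p = c/n^{2/3} ≫ 1/n is above the triangle threshold p ~ 1/n. Asymptotically E[X] ~ (c³/6)·n^{3(1−α)} = (3³/6)·n^{1} → ∞; triangles are abundant w.h.p.

E[X] ≈ 643.56164; in regime p = Θ(1/n^{2/3}) E[X] diverges (above the triangle threshold p ~ 1/n).


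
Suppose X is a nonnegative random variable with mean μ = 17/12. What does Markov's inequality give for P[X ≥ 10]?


μ = E[X] = 17/12, a = 10.
Markov: P[X ≥ 10] ≤ μ/a = (17/12)/10 = 17/120.
Numerically: ≈ 0.142.
(Since a = 10 > μ = 1.417, the bound 17/120 is < 1 and informative.)

P[X ≥ 10] ≤ 17/120 ≈ 0.142.


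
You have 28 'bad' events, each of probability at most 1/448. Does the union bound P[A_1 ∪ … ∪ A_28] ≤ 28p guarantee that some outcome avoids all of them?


Union bound: P[∪_{i=1}^{28} A_i] ≤ Σ_i P[A_i] ≤ 28·p = 28·(1/448) = 1/16.
Numerically: 1/16 ≈ 0.0625000.
Is 1/16 < 1? YES.
Since P[∪ A_i] ≤ 1/16 < 1, the complement has P[∩ A_i^c] ≥ 1 − 1/16 = 15/16 > 0, so some outcome avoids every A_i.

28·p = 1/16 ≈ 0.0625000; existence CERTIFIED by the union bound.


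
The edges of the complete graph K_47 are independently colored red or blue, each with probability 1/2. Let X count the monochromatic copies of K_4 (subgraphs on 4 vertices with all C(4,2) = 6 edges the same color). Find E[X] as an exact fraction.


Let X = Σ_S X_S over the C(47, 4) = 178365 subsets S of size 4, where X_S = 1 if the K_4 on S is monochromatic.
For a fixed S, the K_4 on S has C(4, 2) = 6 edges. P[all 6 edges red] = (1/2)^6, and likewise for blue, so P[monochromatic] = 2·(1/2)^6 = 2^{1 − 6} = 1/32.
By linearity: E[X] = C(47, 4) · 2^{1 − 6} = 178365 · 1/32 = 178365/32.
Numerically: E[X] ≈ 5573.906.

E[X] = C(47,4)·2^(1−C(4,2)) = 178365/32 ≈ 5573.906.


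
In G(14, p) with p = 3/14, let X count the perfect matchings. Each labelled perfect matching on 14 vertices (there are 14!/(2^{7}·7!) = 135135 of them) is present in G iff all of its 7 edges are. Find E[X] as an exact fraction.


K_14 has 14!/(2^{7}·7!) = 135135 labelled perfect matchings.
For each such perfect matching H, let X_H = 1 if all 7 edges of H are present in G. Then P[X_H = 1] = p^{7} = (3/14)^{7} = 2187/105413504.
Summing the indicators: E[X] = Σ_H E[X_H] = 135135 · p^{7} = 135135 · 2187/105413504 = 42220035/15059072.
Numerically: E[X] ≈ 2.8036.

E[X] = 135135 · (3/14)^{7} = 42220035/15059072 ≈ 2.8036.


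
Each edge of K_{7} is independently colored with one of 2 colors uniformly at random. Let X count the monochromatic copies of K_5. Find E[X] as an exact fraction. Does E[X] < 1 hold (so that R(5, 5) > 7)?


E[X] = C(7, 5) · 2^{1 − 10} = 21 · 2^{−9} = 21/512.
As a reduced fraction: E[X] = 21/512 ≈ 0.041.
Is E[X] < 1? YES.
Since E[X] < 1, there exists a 2-coloring of K_{7} with no monochromatic K_5; hence R(5, 5) > 7.

E[X] = 21/512 ≈ 0.041; E[X] < 1, so R(5, 5) > 7.


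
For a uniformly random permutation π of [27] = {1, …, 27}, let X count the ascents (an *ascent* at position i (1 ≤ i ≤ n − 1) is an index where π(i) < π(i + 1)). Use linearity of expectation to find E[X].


Write X = Σ X_I over i = 1, …, 26, with X_I the indicator of one ascent.
There are 26 indicators.
For each fixed i, the pair (π(i), π(i+1)) is a uniformly random ordered pair of distinct values from {1, …, 27}; by symmetry P[π(i) < π(i+1)] = 1/2.
By linearity: E[X] = 26 · (1/2) = (27 − 1) · (1/2) = 13 ≈ 13.000000.

E[X] = 13 = 13.000000.


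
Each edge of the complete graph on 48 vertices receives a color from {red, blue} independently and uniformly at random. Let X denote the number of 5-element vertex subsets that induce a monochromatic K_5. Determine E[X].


Let X = Σ_S X_S over the C(48, 5) = 1712304 subsets S of size 5, where X_S = 1 if the K_5 on S is monochromatic.
For a fixed S, the K_5 on S has C(5, 2) = 10 edges. P[all 10 edges red] = (1/2)^10, and likewise for blue, so P[monochromatic] = 2·(1/2)^10 = 2^{1 − 10} = 1/512.
By linearity: E[X] = C(48, 5) · 2^{1 − 10} = 1712304 · 1/512 = 107019/32.
Numerically: E[X] ≈ 3344.34375.

E[X] = C(48,5)·2^(1−C(5,2)) = 107019/32 ≈ 3344.34375.


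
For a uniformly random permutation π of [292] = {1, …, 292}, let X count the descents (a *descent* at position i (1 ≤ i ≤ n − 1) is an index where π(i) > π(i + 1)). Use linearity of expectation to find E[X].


Write X = Σ X_I over i = 1, …, 291, with X_I the indicator of one descent.
There are 291 indicators.
For each fixed i, the pair (π(i), π(i+1)) is a uniformly random ordered pair of distinct values from {1, …, 292}; by symmetry P[π(i) > π(i+1)] = 1/2.
By linearity: E[X] = 291 · (1/2) = (292 − 1) · (1/2) = 291/2 ≈ 145.500.

E[X] = 291/2 = 145.500.


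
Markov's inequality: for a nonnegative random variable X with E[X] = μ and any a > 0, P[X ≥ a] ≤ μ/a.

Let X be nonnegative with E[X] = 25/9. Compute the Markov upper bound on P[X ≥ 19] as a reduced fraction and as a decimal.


μ = E[X] = 25/9, a = 19.
Markov: P[X ≥ 19] ≤ μ/a = (25/9)/19 = 25/171.
Numerically: ≈ 0.14620.
(Since a = 19 > μ = 2.77778, the bound 25/171 is < 1 and informative.)

P[X ≥ 19] ≤ 25/171 ≈ 0.14620.


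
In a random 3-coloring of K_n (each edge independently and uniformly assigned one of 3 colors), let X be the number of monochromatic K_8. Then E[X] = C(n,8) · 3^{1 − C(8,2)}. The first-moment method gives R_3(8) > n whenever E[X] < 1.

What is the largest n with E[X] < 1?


We need C(n, 8) · 3^{1 − 28} < 1, i.e. C(n, 8) < 3^{28 − 1} = 7625597484987.
Check values of n near the boundary:
  n = 154: C(154, 8) = 6521818990995; 6521818990995 < 7625597484987? YES
  n = 155: C(155, 8) = 6876747915675; 6876747915675 < 7625597484987? YES
  n = 156: C(156, 8) = 7248464019225; 7248464019225 < 7625597484987? YES
  n = 157: C(157, 8) = 7637643295425; 7637643295425 < 7625597484987? NO
  n = 158: C(158, 8) = 8044984271181; 8044984271181 < 7625597484987? NO
  n = 159: C(159, 8) = 8471208603429; 8471208603429 < 7625597484987? NO
The largest n with C(n, 8) < 7625597484987 is n = 156 (where E[X] = 805384891025/847288609443 ≈ 0.950544). Hence R_3(8) > 156, i.e. R_3(8) ≥ 157.

Largest n = 156; hence R_3(8) > 156.


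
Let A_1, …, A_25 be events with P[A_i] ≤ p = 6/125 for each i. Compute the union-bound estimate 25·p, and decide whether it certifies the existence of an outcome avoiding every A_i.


Union bound: P[∪_{i=1}^{25} A_i] ≤ Σ_i P[A_i] ≤ 25·p = 25·(6/125) = 6/5.
Numerically: 6/5 ≈ 1.200.
Is 6/5 < 1? NO.
Since the bound 6/5 is ≥ 1, the union bound is uninformative here; it does NOT by itself certify existence.

25·p = 6/5 ≈ 1.200; existence NOT certified by the union bound.


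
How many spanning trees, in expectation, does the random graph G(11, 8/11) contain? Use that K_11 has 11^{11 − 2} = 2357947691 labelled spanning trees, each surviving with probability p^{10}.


K_11 has 11^{11 − 2} = 2357947691 labelled spanning trees.
For each such spanning tree H, let X_H = 1 if all 10 edges of H are present in G. Then P[X_H = 1] = p^{10} = (8/11)^{10} = 1073741824/25937424601.
By linearity: E[X] = Σ_H E[X_H] = 2357947691 · p^{10} = 2357947691 · 1073741824/25937424601 = 1073741824/11.
Numerically: E[X] ≈ 9.76129e+07.

E[X] = 2357947691 · (8/11)^{10} = 1073741824/11 ≈ 9.76129e+07.


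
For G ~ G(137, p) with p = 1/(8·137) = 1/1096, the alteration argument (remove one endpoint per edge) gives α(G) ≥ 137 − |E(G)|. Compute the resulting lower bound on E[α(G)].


E[|E(G)|] = C(137, 2)·p = 9316 · (1/1096) = 17/2.
E[α(G)] ≥ n − E[|E(G)|] = 137 − 17/2 = 257/2.
Numerically: ≈ 128.50000.
(This is only a lower bound; the true E[α(G)] may be larger.)

E[α(G)] ≥ 257/2 ≈ 128.50000.


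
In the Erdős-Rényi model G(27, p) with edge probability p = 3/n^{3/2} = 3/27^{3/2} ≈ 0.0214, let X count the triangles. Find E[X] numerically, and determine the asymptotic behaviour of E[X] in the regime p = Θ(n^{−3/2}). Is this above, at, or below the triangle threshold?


Number of potential triangles: C(27, 3) = 2925.
Each occurs with probability p³ ≈ (0.0214)³ ≈ 9.77748e-06.
By linearity: E[X] = C(27, 3)·p³ ≈ 2925 · 9.77748e-06 ≈ 0.029.
Since α = 3/2 > 1, p = c/n^{3/2} = o(1/n) is below the triangle threshold p ~ 1/n. Asymptotically E[X] ~ (c³/6)·n^{3(1−α)} = (3³/6)·n^{-1.5} → 0, so by Markov's inequality G has no triangles w.h.p.

E[X] ≈ 0.029; in regime p = Θ(1/n^{3/2}) E[X] tends to 0 (below the triangle threshold p ~ 1/n).


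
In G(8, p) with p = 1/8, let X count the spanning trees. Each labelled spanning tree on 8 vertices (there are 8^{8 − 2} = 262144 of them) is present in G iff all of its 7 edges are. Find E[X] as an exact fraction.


K_8 has 8^{8 − 2} = 262144 labelled spanning trees.
For each such spanning tree H, let X_H = 1 if all 7 edges of H are present in G. Then P[X_H = 1] = p^{7} = (1/8)^{7} = 1/2097152.
By linearity: E[X] = Σ_H E[X_H] = 262144 · p^{7} = 262144 · 1/2097152 = 1/8.
Numerically: E[X] ≈ 0.125.

E[X] = 262144 · (1/8)^{7} = 1/8 ≈ 0.125.


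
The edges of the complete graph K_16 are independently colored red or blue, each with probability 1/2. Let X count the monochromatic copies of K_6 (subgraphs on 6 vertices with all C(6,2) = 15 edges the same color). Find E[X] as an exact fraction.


Let X = Σ_S X_S over the C(16, 6) = 8008 subsets S of size 6, where X_S = 1 if the K_6 on S is monochromatic.
For a fixed S, the K_6 on S has C(6, 2) = 15 edges. P[all 15 edges red] = (1/2)^15, and likewise for blue, so P[monochromatic] = 2·(1/2)^15 = 2^{1 − 15} = 1/16384.
By linearity of expectation: E[X] = C(16, 6) · 2^{1 − 15} = 8008 · 1/16384 = 1001/2048.
Numerically: E[X] ≈ 0.489.

E[X] = C(16,6)·2^(1−C(6,2)) = 1001/2048 ≈ 0.489.


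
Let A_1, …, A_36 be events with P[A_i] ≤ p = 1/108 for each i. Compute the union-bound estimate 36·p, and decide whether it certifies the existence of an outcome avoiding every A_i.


Union bound: P[∪_{i=1}^{36} A_i] ≤ Σ_i P[A_i] ≤ 36·p = 36·(1/108) = 1/3.
Numerically: 1/3 ≈ 0.3333.
Is 1/3 < 1? YES.
Since P[∪ A_i] ≤ 1/3 < 1, the complement has P[∩ A_i^c] ≥ 1 − 1/3 = 2/3 > 0, so some outcome avoids every A_i.

36·p = 1/3 ≈ 0.3333; existence CERTIFIED by the union bound.


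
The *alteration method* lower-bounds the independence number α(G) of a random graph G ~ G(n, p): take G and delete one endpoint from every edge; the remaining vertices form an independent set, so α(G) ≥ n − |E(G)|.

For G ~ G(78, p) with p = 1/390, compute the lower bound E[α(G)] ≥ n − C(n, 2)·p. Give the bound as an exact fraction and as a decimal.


E[|E(G)|] = C(78, 2)·p = 3003 · (1/390) = 77/10.
E[α(G)] ≥ n − E[|E(G)|] = 78 − 77/10 = 703/10.
Numerically: ≈ 70.30000.
(This is only a lower bound; the true E[α(G)] may be larger.)

E[α(G)] ≥ 703/10 ≈ 70.30000.


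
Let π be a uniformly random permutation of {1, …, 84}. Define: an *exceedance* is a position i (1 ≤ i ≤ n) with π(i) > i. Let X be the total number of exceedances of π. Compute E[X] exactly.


Write X = Σ_{i=1}^{84} X_i, where X_i = 1_{π(i) > i}.
For each fixed i, π(i) is uniform over {1, …, 84} (marginal of a uniform permutation), so P[π(i) > i] = (n − i)/n. Summing: Σ_{i=1}^{84} (n − i)/n = (0 + 1 + … + 83)/84 = 84(84 − 1)/(2·84) = (84 − 1)/2.
Hence E[X] = Σ_{i=1}^{84} (84 − i)/84 = 83/2 ≈ 41.50000.

E[X] = 83/2 = 41.50000.


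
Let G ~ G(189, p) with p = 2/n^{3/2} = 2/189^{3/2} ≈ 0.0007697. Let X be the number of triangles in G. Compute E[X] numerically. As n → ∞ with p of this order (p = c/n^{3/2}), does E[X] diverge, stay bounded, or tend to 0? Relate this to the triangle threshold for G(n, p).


Number of potential triangles: C(189, 3) = 1107414.
Each occurs with probability p³ ≈ (0.0007697)³ ≈ 4.560494e-10.
By linearity: E[X] = C(189, 3)·p³ ≈ 1107414 · 4.560494e-10 ≈ 0.0005.
Since α = 3/2 > 1, p = c/n^{3/2} = o(1/n) is below the triangle threshold p ~ 1/n. Asymptotically E[X] ~ (c³/6)·n^{3(1−α)} = (2³/6)·n^{-1.5} → 0, so by Markov's inequality G has no triangles w.h.p.

E[X] ≈ 0.0005; in regime p = Θ(1/n^{3/2}) E[X] tends to 0 (below the triangle threshold p ~ 1/n).


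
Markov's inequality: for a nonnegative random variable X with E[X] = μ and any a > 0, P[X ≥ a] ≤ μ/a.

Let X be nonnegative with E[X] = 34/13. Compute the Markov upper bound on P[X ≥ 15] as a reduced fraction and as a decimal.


μ = E[X] = 34/13, a = 15.
Markov: P[X ≥ 15] ≤ μ/a = (34/13)/15 = 34/195.
Numerically: ≈ 0.1744.
(Since a = 15 > μ = 2.6154, the bound 34/195 is < 1 and informative.)

P[X ≥ 15] ≤ 34/195 ≈ 0.1744.


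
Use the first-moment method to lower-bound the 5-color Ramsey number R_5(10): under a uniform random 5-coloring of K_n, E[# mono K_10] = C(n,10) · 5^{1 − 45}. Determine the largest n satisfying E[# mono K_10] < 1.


We need C(n, 10) · 5^{1 − 45} < 1, i.e. C(n, 10) < 5^{45 − 1} = 5684341886080801486968994140625.
Check values of n near the boundary:
  n = 5388: C(5388, 10) = 5634865093375880654852250419586; 5634865093375880654852250419586 < 5684341886080801486968994140625? YES
  n = 5389: C(5389, 10) = 5645340767466558997768874792926; 5645340767466558997768874792926 < 5684341886080801486968994140625? YES
  n = 5390: C(5390, 10) = 5655833965919099070255434039753; 5655833965919099070255434039753 < 5684341886080801486968994140625? YES
  n = 5391: C(5391, 10) = 5666344714787188828795213697883; 5666344714787188828795213697883 < 5684341886080801486968994140625? YES
  n = 5392: C(5392, 10) = 5676873040158402483252283957448; 5676873040158402483252283957448 < 5684341886080801486968994140625? YES
  n = 5393: C(5393, 10) = 5687418968154238267170642278008; 5687418968154238267170642278008 < 5684341886080801486968994140625? NO
  n = 5394: C(5394, 10) = 5697982524930156243149785372878; 5697982524930156243149785372878 < 5684341886080801486968994140625? NO
  n = 5395: C(5395, 10) = 5708563736675616143322765475706; 5708563736675616143322765475706 < 5684341886080801486968994140625? NO
The largest n with C(n, 10) < 5684341886080801486968994140625 is n = 5392 (where E[X] = 5676873040158402483252283957448/5684341886080801486968994140625 ≈ 0.99869). Hence R_5(10) > 5392, i.e. R_5(10) ≥ 5393.

Largest n = 5392; hence R_5(10) > 5392.


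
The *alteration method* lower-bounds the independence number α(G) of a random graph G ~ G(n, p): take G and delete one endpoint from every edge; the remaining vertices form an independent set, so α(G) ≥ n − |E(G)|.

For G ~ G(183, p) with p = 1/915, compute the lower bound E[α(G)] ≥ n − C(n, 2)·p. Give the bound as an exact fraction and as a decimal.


E[|E(G)|] = C(183, 2)·p = 16653 · (1/915) = 91/5.
E[α(G)] ≥ n − E[|E(G)|] = 183 − 91/5 = 824/5.
Numerically: ≈ 164.80000.
(This is only a lower bound; the true E[α(G)] may be larger.)

E[α(G)] ≥ 824/5 ≈ 164.80000.


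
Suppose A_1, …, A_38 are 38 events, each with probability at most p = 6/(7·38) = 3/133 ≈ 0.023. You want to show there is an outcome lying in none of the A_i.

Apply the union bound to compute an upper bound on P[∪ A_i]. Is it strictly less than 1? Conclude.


Union bound: P[∪_{i=1}^{38} A_i] ≤ Σ_i P[A_i] ≤ 38·p = 38·(3/133) = 6/7.
Numerically: 6/7 ≈ 0.857.
Is 6/7 < 1? YES.
Since P[∪ A_i] ≤ 6/7 < 1, the complement has P[∩ A_i^c] ≥ 1 − 6/7 = 1/7 > 0, so some outcome avoids every A_i.

38·p = 6/7 ≈ 0.857; existence CERTIFIED by the union bound.


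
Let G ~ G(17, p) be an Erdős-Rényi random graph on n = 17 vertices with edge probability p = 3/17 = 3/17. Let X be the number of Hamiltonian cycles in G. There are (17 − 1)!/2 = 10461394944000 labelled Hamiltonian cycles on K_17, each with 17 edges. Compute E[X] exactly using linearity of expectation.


K_17 has (17 − 1)!/2 = 10461394944000 labelled Hamiltonian cycles.
For each such Hamiltonian cycle H, let X_H = 1 if all 17 edges of H are present in G. Then P[X_H = 1] = p^{17} = (3/17)^{17} = 129140163/827240261886336764177.
By linearity of expectation: E[X] = Σ_H E[X_H] = 10461394944000 · p^{17} = 10461394944000 · 129140163/827240261886336764177 = 1350986248275535872000/827240261886336764177.
Numerically: E[X] ≈ 1.63312.

E[X] = 10461394944000 · (3/17)^{17} = 1350986248275535872000/827240261886336764177 ≈ 1.63312.


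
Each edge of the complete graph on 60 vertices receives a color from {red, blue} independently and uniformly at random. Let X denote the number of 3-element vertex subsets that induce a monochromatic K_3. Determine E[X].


Let X = Σ_S X_S over the C(60, 3) = 34220 subsets S of size 3, where X_S = 1 if the K_3 on S is monochromatic.
For a fixed S, the K_3 on S has C(3, 2) = 3 edges. P[all 3 edges red] = (1/2)^3, and likewise for blue, so P[monochromatic] = 2·(1/2)^3 = 2^{1 − 3} = 1/4.
By linearity: E[X] = C(60, 3) · 2^{1 − 3} = 34220 · 1/4 = 8555.
Numerically: E[X] ≈ 8555.000000.

E[X] = C(60,3)·2^(1−C(3,2)) = 8555 ≈ 8555.000000.


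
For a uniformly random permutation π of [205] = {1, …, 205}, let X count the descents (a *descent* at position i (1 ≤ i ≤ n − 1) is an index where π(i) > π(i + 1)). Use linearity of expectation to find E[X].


Write X = Σ X_I over i = 1, …, 204, with X_I the indicator of one descent.
There are 204 indicators.
For each fixed i, the pair (π(i), π(i+1)) is a uniformly random ordered pair of distinct values from {1, …, 205}; by symmetry P[π(i) > π(i+1)] = 1/2.
By linearity: E[X] = 204 · (1/2) = (205 − 1) · (1/2) = 102 ≈ 102.000000.

E[X] = 102 = 102.000000.


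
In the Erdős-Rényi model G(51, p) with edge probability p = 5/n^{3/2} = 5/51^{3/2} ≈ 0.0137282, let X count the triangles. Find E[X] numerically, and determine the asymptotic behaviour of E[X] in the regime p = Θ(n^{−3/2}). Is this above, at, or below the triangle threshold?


Number of potential triangles: C(51, 3) = 20825.
Each occurs with probability p³ ≈ (0.0137282)³ ≈ 2.58728470e-06.
By linearity: E[X] = C(51, 3)·p³ ≈ 20825 · 2.58728470e-06 ≈ 0.053880.
Since α = 3/2 > 1, p = c/n^{3/2} = o(1/n) is below the triangle threshold p ~ 1/n. Asymptotically E[X] ~ (c³/6)·n^{3(1−α)} = (5³/6)·n^{-1.5} → 0, so by Markov's inequality G has no triangles w.h.p.

E[X] ≈ 0.053880; in regime p = Θ(1/n^{3/2}) E[X] tends to 0 (below the triangle threshold p ~ 1/n).


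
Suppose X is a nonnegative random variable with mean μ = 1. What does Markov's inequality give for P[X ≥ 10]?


μ = E[X] = 1, a = 10.
Markov: P[X ≥ 10] ≤ μ/a = (1)/10 = 1/10.
Numerically: ≈ 0.100000.
(Since a = 10 > μ = 1.000000, the bound 1/10 is < 1 and informative.)

P[X ≥ 10] ≤ 1/10 ≈ 0.100000.


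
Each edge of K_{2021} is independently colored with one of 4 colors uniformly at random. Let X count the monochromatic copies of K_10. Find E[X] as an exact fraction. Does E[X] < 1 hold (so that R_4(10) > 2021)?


E[X] = C(2021, 10) · 4^{1 − 45} = 306347841644770462864800616 · 4^{−44} = 306347841644770462864800616/309485009821345068724781056.
As a reduced fraction: E[X] = 38293480205596307858100077/38685626227668133590597632 ≈ 0.989863.
Is E[X] < 1? YES.
Since E[X] < 1, there exists a 4-coloring of K_{2021} with no monochromatic K_10; hence R_4(10) > 2021.

E[X] = 38293480205596307858100077/38685626227668133590597632 ≈ 0.989863; E[X] < 1, so R_4(10) > 2021.


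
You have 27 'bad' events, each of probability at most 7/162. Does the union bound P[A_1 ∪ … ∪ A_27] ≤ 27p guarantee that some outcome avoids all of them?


Union bound: P[∪_{i=1}^{27} A_i] ≤ Σ_i P[A_i] ≤ 27·p = 27·(7/162) = 7/6.
Numerically: 7/6 ≈ 1.16667.
Is 7/6 < 1? NO.
Since the bound 7/6 is ≥ 1, the union bound is uninformative here; it does NOT by itself certify existence.

27·p = 7/6 ≈ 1.16667; existence NOT certified by the union bound.


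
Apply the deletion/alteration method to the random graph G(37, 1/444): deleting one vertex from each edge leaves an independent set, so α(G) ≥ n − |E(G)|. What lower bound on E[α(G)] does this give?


E[|E(G)|] = C(37, 2)·p = 666 · (1/444) = 3/2.
E[α(G)] ≥ n − E[|E(G)|] = 37 − 3/2 = 71/2.
Numerically: ≈ 35.50000.
(This is only a lower bound; the true E[α(G)] may be larger.)

E[α(G)] ≥ 71/2 ≈ 35.50000.


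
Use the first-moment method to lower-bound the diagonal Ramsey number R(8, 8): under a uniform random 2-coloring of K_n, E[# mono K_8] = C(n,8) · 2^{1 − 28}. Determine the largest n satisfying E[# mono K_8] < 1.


We need C(n, 8) · 2^{1 − 28} < 1, i.e. C(n, 8) < 2^{28 − 1} = 134217728.
Check values of n near the boundary:
  n = 41: C(41, 8) = 95548245; 95548245 < 134217728? YES
  n = 42: C(42, 8) = 118030185; 118030185 < 134217728? YES
  n = 43: C(43, 8) = 145008513; 145008513 < 134217728? NO
  n = 44: C(44, 8) = 177232627; 177232627 < 134217728? NO
The largest n with C(n, 8) < 134217728 is n = 42 (where E[X] = 118030185/134217728 ≈ 0.87939). Hence R(8, 8) > 42, i.e. R(8, 8) ≥ 43.

Largest n = 42; hence R(8, 8) > 42.


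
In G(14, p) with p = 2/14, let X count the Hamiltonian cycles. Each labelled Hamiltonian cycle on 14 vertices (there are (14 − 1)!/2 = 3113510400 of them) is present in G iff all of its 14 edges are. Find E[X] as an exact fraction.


K_14 has (14 − 1)!/2 = 3113510400 labelled Hamiltonian cycles.
For each such Hamiltonian cycle H, let X_H = 1 if all 14 edges of H are present in G. Then P[X_H = 1] = p^{14} = (1/7)^{14} = 1/678223072849.
Summing the indicators: E[X] = Σ_H E[X_H] = 3113510400 · p^{14} = 3113510400 · 1/678223072849 = 444787200/96889010407.
Numerically: E[X] ≈ 0.00459.

E[X] = 3113510400 · (1/7)^{14} = 444787200/96889010407 ≈ 0.00459.


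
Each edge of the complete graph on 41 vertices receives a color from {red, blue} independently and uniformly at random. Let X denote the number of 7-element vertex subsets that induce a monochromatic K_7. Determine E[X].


Let X = Σ_S X_S over the C(41, 7) = 22481940 subsets S of size 7, where X_S = 1 if the K_7 on S is monochromatic.
For a fixed S, the K_7 on S has C(7, 2) = 21 edges. P[all 21 edges red] = (1/2)^21, and likewise for blue, so P[monochromatic] = 2·(1/2)^21 = 2^{1 − 21} = 1/1048576.
By linearity: E[X] = C(41, 7) · 2^{1 − 21} = 22481940 · 1/1048576 = 5620485/262144.
Numerically: E[X] ≈ 21.440.

E[X] = C(41,7)·2^(1−C(7,2)) = 5620485/262144 ≈ 21.440.


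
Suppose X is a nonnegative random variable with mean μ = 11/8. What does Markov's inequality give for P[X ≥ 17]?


μ = E[X] = 11/8, a = 17.
Markov: P[X ≥ 17] ≤ μ/a = (11/8)/17 = 11/136.
Numerically: ≈ 0.080882.
(Since a = 17 > μ = 1.375000, the bound 11/136 is < 1 and informative.)

P[X ≥ 17] ≤ 11/136 ≈ 0.080882.


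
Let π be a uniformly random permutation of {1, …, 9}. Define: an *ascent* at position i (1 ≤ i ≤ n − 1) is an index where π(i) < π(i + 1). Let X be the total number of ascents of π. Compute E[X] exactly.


Write X = Σ X_I over i = 1, …, 8, with X_I the indicator of one ascent.
There are 8 indicators.
For each fixed i, the pair (π(i), π(i+1)) is a uniformly random ordered pair of distinct values from {1, …, 9}; by symmetry P[π(i) < π(i+1)] = 1/2.
By linearity: E[X] = 8 · (1/2) = (9 − 1) · (1/2) = 4 ≈ 4.000000.

E[X] = 4 = 4.000000.


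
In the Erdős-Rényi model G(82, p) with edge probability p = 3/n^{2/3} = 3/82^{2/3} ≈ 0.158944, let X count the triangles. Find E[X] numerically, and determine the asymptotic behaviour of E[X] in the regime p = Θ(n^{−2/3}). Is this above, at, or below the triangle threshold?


Number of potential triangles: C(82, 3) = 88560.
Each occurs with probability p³ ≈ (0.158944)³ ≈ 4.01546698e-03.
By linearity: E[X] = C(82, 3)·p³ ≈ 88560 · 4.01546698e-03 ≈ 355.609756.
Since α = 2/3 < 1, p = c/n^{2/3} ≫ 1/n is above the triangle threshold p ~ 1/n. Asymptotically E[X] ~ (c³/6)·n^{3(1−α)} = (3³/6)·n^{1} → ∞; triangles are abundant w.h.p.

E[X] ≈ 355.609756; in regime p = Θ(1/n^{2/3}) E[X] diverges (above the triangle threshold p ~ 1/n).


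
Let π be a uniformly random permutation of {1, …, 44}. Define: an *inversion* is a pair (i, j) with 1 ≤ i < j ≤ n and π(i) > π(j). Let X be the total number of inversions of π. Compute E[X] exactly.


Write X = Σ X_I over the C(44, 2) = 946 pairs i < j, with X_I the indicator of one inversion.
There are 946 indicators.
For each fixed pair i < j, the values π(i) and π(j) are two distinct elements of {1, …, 44} in uniformly random order; by symmetry P[π(i) > π(j)] = 1/2.
By linearity: E[X] = 946 · (1/2) = C(44, 2) · (1/2) = 946/2 = 473 ≈ 473.0000.

E[X] = 473 = 473.0000.


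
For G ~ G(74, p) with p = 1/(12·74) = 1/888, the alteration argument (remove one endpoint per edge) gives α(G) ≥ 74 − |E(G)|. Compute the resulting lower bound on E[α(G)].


E[|E(G)|] = C(74, 2)·p = 2701 · (1/888) = 73/24.
E[α(G)] ≥ n − E[|E(G)|] = 74 − 73/24 = 1703/24.
Numerically: ≈ 70.958.
(This is only a lower bound; the true E[α(G)] may be larger.)

E[α(G)] ≥ 1703/24 ≈ 70.958.


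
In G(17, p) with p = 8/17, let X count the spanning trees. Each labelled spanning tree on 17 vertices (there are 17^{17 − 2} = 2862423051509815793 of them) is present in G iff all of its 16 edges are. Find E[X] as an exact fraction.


K_17 has 17^{17 − 2} = 2862423051509815793 labelled spanning trees.
For each such spanning tree H, let X_H = 1 if all 16 edges of H are present in G. Then P[X_H = 1] = p^{16} = (8/17)^{16} = 281474976710656/48661191875666868481.
By linearity: E[X] = Σ_H E[X_H] = 2862423051509815793 · p^{16} = 2862423051509815793 · 281474976710656/48661191875666868481 = 281474976710656/17.
Numerically: E[X] ≈ 1.6557e+13.

E[X] = 2862423051509815793 · (8/17)^{16} = 281474976710656/17 ≈ 1.6557e+13.


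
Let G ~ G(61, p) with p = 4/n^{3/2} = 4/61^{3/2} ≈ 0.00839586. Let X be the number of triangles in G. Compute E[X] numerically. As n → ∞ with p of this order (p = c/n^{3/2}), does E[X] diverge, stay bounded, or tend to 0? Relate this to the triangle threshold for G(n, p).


Number of potential triangles: C(61, 3) = 35990.
Each occurs with probability p³ ≈ (0.00839586)³ ≈ 5.91828284e-07.
By linearity: E[X] = C(61, 3)·p³ ≈ 35990 · 5.91828284e-07 ≈ 0.021300.
Since α = 3/2 > 1, p = c/n^{3/2} = o(1/n) is below the triangle threshold p ~ 1/n. Asymptotically E[X] ~ (c³/6)·n^{3(1−α)} = (4³/6)·n^{-1.5} → 0, so by Markov's inequality G has no triangles w.h.p.

E[X] ≈ 0.021300; in regime p = Θ(1/n^{3/2}) E[X] tends to 0 (below the triangle threshold p ~ 1/n).


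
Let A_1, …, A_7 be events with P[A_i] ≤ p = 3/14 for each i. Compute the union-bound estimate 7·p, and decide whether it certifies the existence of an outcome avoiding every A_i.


Union bound: P[∪_{i=1}^{7} A_i] ≤ Σ_i P[A_i] ≤ 7·p = 7·(3/14) = 3/2.
Numerically: 3/2 ≈ 1.5000.
Is 3/2 < 1? NO.
Since the bound 3/2 is ≥ 1, the union bound is uninformative here; it does NOT by itself certify existence.

7·p = 3/2 ≈ 1.5000; existence NOT certified by the union bound.


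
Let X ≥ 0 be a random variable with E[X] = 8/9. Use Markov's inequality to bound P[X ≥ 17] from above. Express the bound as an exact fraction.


μ = E[X] = 8/9, a = 17.
Markov: P[X ≥ 17] ≤ μ/a = (8/9)/17 = 8/153.
Numerically: ≈ 0.05229.
(Since a = 17 > μ = 0.88889, the bound 8/153 is < 1 and informative.)

P[X ≥ 17] ≤ 8/153 ≈ 0.05229.


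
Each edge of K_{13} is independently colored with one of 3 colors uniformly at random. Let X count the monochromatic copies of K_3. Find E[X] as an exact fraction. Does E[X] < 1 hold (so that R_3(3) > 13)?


E[X] = C(13, 3) · 3^{1 − 3} = 286 · 3^{−2} = 286/9.
As a reduced fraction: E[X] = 286/9 ≈ 31.777778.
Is E[X] < 1? NO.
Since E[X] ≥ 1, the first-moment bound is inconclusive at n = 13; it does NOT by itself certify R_3(3) > 13.

E[X] = 286/9 ≈ 31.777778; E[X] ≥ 1; first-moment method inconclusive here.


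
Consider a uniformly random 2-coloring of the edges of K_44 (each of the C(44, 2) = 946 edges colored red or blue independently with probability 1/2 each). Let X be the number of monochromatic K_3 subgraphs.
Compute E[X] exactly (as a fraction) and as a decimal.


Let X = Σ_S X_S over the C(44, 3) = 13244 subsets S of size 3, where X_S = 1 if the K_3 on S is monochromatic.
For a fixed S, the K_3 on S has C(3, 2) = 3 edges. P[all 3 edges red] = (1/2)^3, and likewise for blue, so P[monochromatic] = 2·(1/2)^3 = 2^{1 − 3} = 1/4.
Summing: E[X] = C(44, 3) · 2^{1 − 3} = 13244 · 1/4 = 3311.
Numerically: E[X] ≈ 3311.000.

E[X] = C(44,3)·2^(1−C(3,2)) = 3311 ≈ 3311.000.


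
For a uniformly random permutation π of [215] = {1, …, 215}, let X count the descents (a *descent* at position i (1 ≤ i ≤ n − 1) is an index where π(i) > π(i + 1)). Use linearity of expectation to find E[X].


Write X = Σ X_I over i = 1, …, 214, with X_I the indicator of one descent.
There are 214 indicators.
For each fixed i, the pair (π(i), π(i+1)) is a uniformly random ordered pair of distinct values from {1, …, 215}; by symmetry P[π(i) > π(i+1)] = 1/2.
By linearity: E[X] = 214 · (1/2) = (215 − 1) · (1/2) = 107 ≈ 107.000.

E[X] = 107 = 107.000.


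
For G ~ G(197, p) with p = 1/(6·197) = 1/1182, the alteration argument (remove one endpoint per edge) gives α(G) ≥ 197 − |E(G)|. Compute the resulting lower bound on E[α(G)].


E[|E(G)|] = C(197, 2)·p = 19306 · (1/1182) = 49/3.
E[α(G)] ≥ n − E[|E(G)|] = 197 − 49/3 = 542/3.
Numerically: ≈ 180.667.
(This is only a lower bound; the true E[α(G)] may be larger.)

E[α(G)] ≥ 542/3 ≈ 180.667.


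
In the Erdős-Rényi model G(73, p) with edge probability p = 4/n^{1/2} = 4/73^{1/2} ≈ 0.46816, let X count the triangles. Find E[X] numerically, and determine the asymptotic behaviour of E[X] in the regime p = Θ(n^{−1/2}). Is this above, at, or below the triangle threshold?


Number of potential triangles: C(73, 3) = 62196.
Each occurs with probability p³ ≈ (0.46816)³ ≈ 1.0261142e-01.
By linearity: E[X] = C(73, 3)·p³ ≈ 62196 · 1.0261142e-01 ≈ 6382.01967.
Since α = 1/2 < 1, p = c/n^{1/2} ≫ 1/n is above the triangle threshold p ~ 1/n. Asymptotically E[X] ~ (c³/6)·n^{3(1−α)} = (4³/6)·n^{1.5} → ∞; triangles are abundant w.h.p.

E[X] ≈ 6382.01967; in regime p = Θ(1/n^{1/2}) E[X] diverges (above the triangle threshold p ~ 1/n).


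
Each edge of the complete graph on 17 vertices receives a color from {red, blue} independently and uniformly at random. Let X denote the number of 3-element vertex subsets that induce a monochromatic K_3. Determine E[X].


Let X = Σ_S X_S over the C(17, 3) = 680 subsets S of size 3, where X_S = 1 if the K_3 on S is monochromatic.
For a fixed S, the K_3 on S has C(3, 2) = 3 edges. P[all 3 edges red] = (1/2)^3, and likewise for blue, so P[monochromatic] = 2·(1/2)^3 = 2^{1 − 3} = 1/4.
By linearity of expectation: E[X] = C(17, 3) · 2^{1 − 3} = 680 · 1/4 = 170.
Numerically: E[X] ≈ 170.00000.

E[X] = C(17,3)·2^(1−C(3,2)) = 170 ≈ 170.00000.


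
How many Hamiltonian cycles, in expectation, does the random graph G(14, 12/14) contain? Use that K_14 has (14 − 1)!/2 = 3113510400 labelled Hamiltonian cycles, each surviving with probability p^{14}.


K_14 has (14 − 1)!/2 = 3113510400 labelled Hamiltonian cycles.
For each such Hamiltonian cycle H, let X_H = 1 if all 14 edges of H are present in G. Then P[X_H = 1] = p^{14} = (6/7)^{14} = 78364164096/678223072849.
By linearity of expectation: E[X] = Σ_H E[X_H] = 3113510400 · p^{14} = 3113510400 · 78364164096/678223072849 = 34855377128600371200/96889010407.
Numerically: E[X] ≈ 3.6e+08.

E[X] = 3113510400 · (6/7)^{14} = 34855377128600371200/96889010407 ≈ 3.6e+08.
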